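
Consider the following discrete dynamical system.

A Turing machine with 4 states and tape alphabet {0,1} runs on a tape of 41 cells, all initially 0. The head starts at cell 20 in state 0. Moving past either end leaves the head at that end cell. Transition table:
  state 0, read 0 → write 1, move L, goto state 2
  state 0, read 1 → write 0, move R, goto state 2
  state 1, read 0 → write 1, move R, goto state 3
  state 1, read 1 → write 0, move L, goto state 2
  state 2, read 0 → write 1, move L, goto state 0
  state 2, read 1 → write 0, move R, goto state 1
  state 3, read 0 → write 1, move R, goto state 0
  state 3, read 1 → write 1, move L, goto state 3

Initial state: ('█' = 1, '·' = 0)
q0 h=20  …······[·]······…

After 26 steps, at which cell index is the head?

[0] q0 h=20  …······[·]······…
[1] q2 h=19  …······[·]█·····…
[2] q0 h=18  …······[·]██····…
[3] q2 h=17  …······[·]███···…
[4] q0 h=16  …······[·]████··…
[5] q2 h=15  …······[·]█████·…
[6] q0 h=14  …······[·]██████…
[7] q2 h=13  …······[·]██████…
[8] q0 h=12  …······[·]██████…
[9] q2 h=11  …······[·]██████…
[10] q0 h=10  …······[·]██████…
[11] q2 h= 9  …······[·]██████…
[12] q0 h= 8  …······[·]██████…
[13] q2 h= 7  …······[·]██████…
[14] q0 h= 6  |······[·]██████…
[15] q2 h= 5  |·····[·]██████…
[16] q0 h= 4  |····[·]██████…
[17] q2 h= 3  |···[·]██████…
[18] q0 h= 2  |··[·]██████…
[19] q2 h= 1  |·[·]██████…
[20] q0 h= 0  |[·]██████…
[21] q2 h= 0  |[█]██████…
[22] q1 h= 1  |·[█]██████…
[23] q2 h= 0  |[·]·█████…
[24] q0 h= 0  |[█]·█████…
[25] q2 h= 1  |·[·]██████…
[26] q0 h= 0  |[·]██████…

0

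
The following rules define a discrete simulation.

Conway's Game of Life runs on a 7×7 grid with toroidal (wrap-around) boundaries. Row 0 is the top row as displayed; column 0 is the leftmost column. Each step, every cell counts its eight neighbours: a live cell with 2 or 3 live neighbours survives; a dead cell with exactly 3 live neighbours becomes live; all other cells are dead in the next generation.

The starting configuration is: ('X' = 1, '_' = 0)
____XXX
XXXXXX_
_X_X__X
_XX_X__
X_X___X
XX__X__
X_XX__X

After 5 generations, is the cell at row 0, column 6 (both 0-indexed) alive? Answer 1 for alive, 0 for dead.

step 0: ____XXX
XXXXXX_
_X_X__X
_XX_X__
X_X___X
XX__X__
X_XX__X
step 1: _______
_X_____
______X
_____XX
__X__XX
_____X_
__XX___
step 2: __X____
_______
X____XX
X______
____X__
__XXXXX
_______
step 3: _______
______X
X_____X
X____X_
____X_X
___XXX_
__X_XX_
step 4: _____X_
X_____X
X____X_
X____X_
___X__X
______X
_____X_
step 5: _____X_
X____X_
XX___X_
X___XX_
X____XX
_____XX
_____XX

0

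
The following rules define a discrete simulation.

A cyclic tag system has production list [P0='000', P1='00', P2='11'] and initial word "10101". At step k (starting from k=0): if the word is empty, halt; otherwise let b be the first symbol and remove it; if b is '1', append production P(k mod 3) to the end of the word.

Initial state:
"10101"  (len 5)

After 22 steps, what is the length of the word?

gen 0: "10101"  (len 5)
gen 1: "0101000"  (len 7)
gen 2: "101000"  (len 6)
gen 3: "0100011"  (len 7)
gen 4: "100011"  (len 6)
gen 5: "0001100"  (len 7)
gen 6: "001100"  (len 6)
gen 7: "01100"  (len 5)
gen 8: "1100"  (len 4)
gen 9: "10011"  (len 5)
gen 10: "0011000"  (len 7)
gen 11: "011000"  (len 6)
gen 12: "11000"  (len 5)
gen 13: "1000000"  (len 7)
gen 14: "00000000"  (len 8)
gen 15: "0000000"  (len 7)
gen 16: "000000"  (len 6)
gen 17: "00000"  (len 5)
gen 18: "0000"  (len 4)
gen 19: "000"  (len 3)
gen 20: "00"  (len 2)
gen 21: "0"  (len 1)
gen 22: (halted — word empty)

0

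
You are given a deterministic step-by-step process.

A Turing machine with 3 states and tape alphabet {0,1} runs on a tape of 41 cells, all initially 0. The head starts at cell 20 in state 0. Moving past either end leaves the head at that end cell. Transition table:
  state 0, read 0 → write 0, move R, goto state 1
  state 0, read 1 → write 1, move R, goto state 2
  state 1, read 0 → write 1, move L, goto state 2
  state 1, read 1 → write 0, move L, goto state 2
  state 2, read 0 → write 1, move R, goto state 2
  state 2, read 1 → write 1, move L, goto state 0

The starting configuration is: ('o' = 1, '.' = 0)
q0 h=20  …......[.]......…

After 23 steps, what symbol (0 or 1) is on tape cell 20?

k=0  q0 h=20  …......[.]......…
k=1  q1 h=21  …......[.]......…
k=2  q2 h=20  …......[.]o.....…
k=3  q2 h=21  ….....o[o]......…
k=4  q0 h=20  …......[o]o.....…
k=5  q2 h=21  ….....o[o]......…
k=6  q0 h=20  …......[o]o.....…
k=7  q2 h=21  ….....o[o]......…
k=8  q0 h=20  …......[o]o.....…
k=9  q2 h=21  ….....o[o]......…
k=10  q0 h=20  …......[o]o.....…
k=11  q2 h=21  ….....o[o]......…
k=12  q0 h=20  …......[o]o.....…
k=13  q2 h=21  ….....o[o]......…
k=14  q0 h=20  …......[o]o.....…
k=15  q2 h=21  ….....o[o]......…
k=16  q0 h=20  …......[o]o.....…
k=17  q2 h=21  ….....o[o]......…
k=18  q0 h=20  …......[o]o.....…
k=19  q2 h=21  ….....o[o]......…
k=20  q0 h=20  …......[o]o.....…
k=21  q2 h=21  ….....o[o]......…
k=22  q0 h=20  …......[o]o.....…
k=23  q2 h=21  ….....o[o]......…

1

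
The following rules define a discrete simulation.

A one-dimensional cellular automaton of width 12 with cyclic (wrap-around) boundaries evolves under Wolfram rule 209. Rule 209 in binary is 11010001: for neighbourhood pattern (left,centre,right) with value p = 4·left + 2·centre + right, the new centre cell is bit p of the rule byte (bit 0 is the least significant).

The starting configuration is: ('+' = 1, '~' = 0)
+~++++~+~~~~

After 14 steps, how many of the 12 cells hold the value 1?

8

t=0: +~++++~+~~~~
t=1: ~~~+++~~+++~
t=2: ++~~+++~~+++
t=3: +++~~+++~~++
t=4: ++++~~+++~~+
t=5: +++++~~+++~~
t=6: ~+++++~~+++~
t=7: ~~+++++~~+++
t=8: +~~+++++~~++
t=9: ++~~+++++~~+
t=10: +++~~+++++~~
t=11: ~+++~~+++++~
t=12: ~~+++~~+++++
t=13: +~~+++~~++++
t=14: ++~~+++~~+++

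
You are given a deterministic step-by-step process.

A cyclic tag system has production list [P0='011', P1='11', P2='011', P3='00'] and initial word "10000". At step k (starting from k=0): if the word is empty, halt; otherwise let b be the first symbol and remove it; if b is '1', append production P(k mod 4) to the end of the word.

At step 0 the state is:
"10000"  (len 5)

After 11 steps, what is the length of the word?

7

gen 0: "10000"  (len 5)
gen 1: "0000011"  (len 7)
gen 2: "000011"  (len 6)
gen 3: "00011"  (len 5)
gen 4: "0011"  (len 4)
gen 5: "011"  (len 3)
gen 6: "11"  (len 2)
gen 7: "1011"  (len 4)
gen 8: "01100"  (len 5)
gen 9: "1100"  (len 4)
gen 10: "10011"  (len 5)
gen 11: "0011011"  (len 7)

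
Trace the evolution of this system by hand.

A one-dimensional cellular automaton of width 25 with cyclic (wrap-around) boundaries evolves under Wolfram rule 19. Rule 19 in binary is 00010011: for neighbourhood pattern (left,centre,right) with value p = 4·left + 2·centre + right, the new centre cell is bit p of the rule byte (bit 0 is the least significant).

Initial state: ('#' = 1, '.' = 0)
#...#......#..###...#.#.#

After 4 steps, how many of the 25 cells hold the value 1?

[0] #...#......#..###...#.#.#
[1] .###.######.##...###.....
[2] #.............###...#####
[3] .#############...###.....
[4] #.............###...#####

9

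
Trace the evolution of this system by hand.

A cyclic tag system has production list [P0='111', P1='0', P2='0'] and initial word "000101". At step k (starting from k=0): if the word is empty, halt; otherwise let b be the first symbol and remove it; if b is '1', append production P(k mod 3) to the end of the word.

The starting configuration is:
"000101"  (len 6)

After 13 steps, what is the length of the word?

7

[0] "000101"  (len 6)
[1] "00101"  (len 5)
[2] "0101"  (len 4)
[3] "101"  (len 3)
[4] "01111"  (len 5)
[5] "1111"  (len 4)
[6] "1110"  (len 4)
[7] "110111"  (len 6)
[8] "101110"  (len 6)
[9] "011100"  (len 6)
[10] "11100"  (len 5)
[11] "11000"  (len 5)
[12] "10000"  (len 5)
[13] "0000111"  (len 7)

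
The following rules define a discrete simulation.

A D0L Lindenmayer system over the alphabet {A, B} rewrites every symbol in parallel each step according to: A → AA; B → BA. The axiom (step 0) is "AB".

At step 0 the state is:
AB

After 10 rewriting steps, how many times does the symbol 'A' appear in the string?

step 0: AB
step 1: AABA
step 2: AAAABAAA
step 3: AAAAAAAABAAAAAAA
step 4: AAAAAAAAAAAAAAAABAAAAAAAAAAAAAAA
step 5: AAAAAAAAAAAAAAAAAAAAAAAAAAAAAAAABAAAAAAAAAAAAAAAAAAAAAAAAAAAAAAA
step 6: AAAAAAAAAAAAAAAAAAAAAAAAAAAAAAAAAAAAAAAAAAAAAAAAAAAAAAAAAA…AAAAAAAAAAAAAAAAAAAAAAAAAAAAAAAAAAAAAAAAAAAAAAAAAAAAAAAAAA  (len 128)
step 7: AAAAAAAAAAAAAAAAAAAAAAAAAAAAAAAAAAAAAAAAAAAAAAAAAAAAAAAAAA…AAAAAAAAAAAAAAAAAAAAAAAAAAAAAAAAAAAAAAAAAAAAAAAAAAAAAAAAAA  (len 256)
step 8: AAAAAAAAAAAAAAAAAAAAAAAAAAAAAAAAAAAAAAAAAAAAAAAAAAAAAAAAAA…AAAAAAAAAAAAAAAAAAAAAAAAAAAAAAAAAAAAAAAAAAAAAAAAAAAAAAAAAA  (len 512)
step 9: AAAAAAAAAAAAAAAAAAAAAAAAAAAAAAAAAAAAAAAAAAAAAAAAAAAAAAAAAA…AAAAAAAAAAAAAAAAAAAAAAAAAAAAAAAAAAAAAAAAAAAAAAAAAAAAAAAAAA  (len 1024)
step 10: AAAAAAAAAAAAAAAAAAAAAAAAAAAAAAAAAAAAAAAAAAAAAAAAAAAAAAAAAA…AAAAAAAAAAAAAAAAAAAAAAAAAAAAAAAAAAAAAAAAAAAAAAAAAAAAAAAAAA  (len 2048)

2047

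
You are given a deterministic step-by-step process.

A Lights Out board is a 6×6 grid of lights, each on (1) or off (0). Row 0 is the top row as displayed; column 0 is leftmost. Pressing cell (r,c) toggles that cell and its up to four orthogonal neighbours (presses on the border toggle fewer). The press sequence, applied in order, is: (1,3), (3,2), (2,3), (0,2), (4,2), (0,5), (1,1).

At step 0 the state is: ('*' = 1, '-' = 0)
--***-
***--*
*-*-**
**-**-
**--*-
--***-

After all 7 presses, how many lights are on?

15

[0] --***-
***--*
*-*-**
**-**-
**--*-
--***-
[1] --*-*-
**-***
*-****
**-**-
**--*-
--***-
[2] --*-*-
**-***
*--***
*-*-*-
***-*-
--***-
[3] --*-*-
**--**
*-*--*
*-***-
***-*-
--***-
[4] -*-**-
***-**
*-*--*
*-***-
***-*-
--***-
[5] -*-**-
***-**
*-*--*
*--**-
*--**-
---**-
[6] -*-*-*
***-*-
*-*--*
*--**-
*--**-
---**-
[7] ---*-*
----*-
***--*
*--**-
*--**-
---**-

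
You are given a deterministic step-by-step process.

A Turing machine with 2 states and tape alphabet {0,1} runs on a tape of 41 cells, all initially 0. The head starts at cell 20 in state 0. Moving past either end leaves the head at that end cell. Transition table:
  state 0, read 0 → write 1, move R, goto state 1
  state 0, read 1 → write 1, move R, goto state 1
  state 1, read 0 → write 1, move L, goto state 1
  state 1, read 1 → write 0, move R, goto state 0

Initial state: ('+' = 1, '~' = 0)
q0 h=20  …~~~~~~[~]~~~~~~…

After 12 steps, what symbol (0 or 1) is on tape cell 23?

[0] q0 h=20  …~~~~~~[~]~~~~~~…
[1] q1 h=21  …~~~~~+[~]~~~~~~…
[2] q1 h=20  …~~~~~~[+]+~~~~~…
[3] q0 h=21  …~~~~~~[+]~~~~~~…
[4] q1 h=22  …~~~~~+[~]~~~~~~…
[5] q1 h=21  …~~~~~~[+]+~~~~~…
[6] q0 h=22  …~~~~~~[+]~~~~~~…
[7] q1 h=23  …~~~~~+[~]~~~~~~…
[8] q1 h=22  …~~~~~~[+]+~~~~~…
[9] q0 h=23  …~~~~~~[+]~~~~~~…
[10] q1 h=24  …~~~~~+[~]~~~~~~…
[11] q1 h=23  …~~~~~~[+]+~~~~~…
[12] q0 h=24  …~~~~~~[+]~~~~~~…

0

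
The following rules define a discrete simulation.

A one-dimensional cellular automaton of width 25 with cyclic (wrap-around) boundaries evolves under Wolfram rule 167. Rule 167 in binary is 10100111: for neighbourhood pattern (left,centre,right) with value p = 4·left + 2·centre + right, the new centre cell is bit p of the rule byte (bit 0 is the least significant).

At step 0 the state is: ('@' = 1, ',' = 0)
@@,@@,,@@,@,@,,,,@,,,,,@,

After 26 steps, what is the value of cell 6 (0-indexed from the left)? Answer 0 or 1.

0

[0] @@,@@,,@@,@,@,,,,@,,,,,@,
[1] ,,@,,,@,,@@@@,@@@@,@@@@@@
[2] ,@@,@@@,@,@@,@,@@,@,@@@@,
[3] @,,@,@,@@@,,@@@,,@@@,@@,,
[4] @,@@@@@,@,,@,@,,@,@,@,,,@
[5] ,@,@@@,@@,@@@@,@@@@@@,@@,
[6] @@@,@,@,,@,@@,@,@@@@,@,,,
[7] ,@,@@@@,@@@,,@@@,@@,@@,@@
[8] @@@,@@,@,@,,@,@,@,,@,,@,,
[9] ,@,@,,@@@@,@@@@@@,@@,@@,@
[10] @@@@,@,@@,@,@@@@,@,,@,,@@
[11] @@@,@@@,,@@@,@@,@@,@@,@,@
[12] @@,@,@,,@,@,@,,@,,@,,@@@,
[13] ,,@@@@,@@@@@@,@@,@@,@,@,@
[14] ,@,@@,@,@@@@,@,,@,,@@@@@@
[15] @@@,,@@@,@@,@@,@@,@,@@@@,
[16] ,@,,@,@,@,,@,,@,,@@@,@@,@
[17] @@,@@@@@@,@@,@@,@,@,@,,@@
[18] @,@,@@@@,@,,@,,@@@@@@,@,@
[19] ,@@@,@@,@@,@@,@,@@@@,@@@,
[20] @,@,@,,@,,@,,@@@,@@,@,@,,
[21] @@@@@,@@,@@,@,@,@,,@@@@,@
[22] @@@@,@,,@,,@@@@@@,@,@@,@,
[23] ,@@,@@,@@,@,@@@@,@@@,,@@@
[24] @,,@,,@,,@@@,@@,@,@,,@,@,
[25] @,@@,@@,@,@,@,,@@@@,@@@@@
[26] ,@,,@,,@@@@@@,@,@@,@,@@@@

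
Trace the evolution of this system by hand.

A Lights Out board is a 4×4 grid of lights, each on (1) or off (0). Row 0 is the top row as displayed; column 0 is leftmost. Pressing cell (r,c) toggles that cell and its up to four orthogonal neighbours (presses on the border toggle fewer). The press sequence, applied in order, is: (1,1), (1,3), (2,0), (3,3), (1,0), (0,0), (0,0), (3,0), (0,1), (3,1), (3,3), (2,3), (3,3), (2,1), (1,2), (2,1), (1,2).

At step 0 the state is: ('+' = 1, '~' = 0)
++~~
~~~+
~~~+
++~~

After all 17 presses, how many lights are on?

11

t=0: ++~~
~~~+
~~~+
++~~
t=1: +~~~
++++
~+~+
++~~
t=2: +~~+
++~~
~+~~
++~~
t=3: +~~+
~+~~
+~~~
~+~~
t=4: +~~+
~+~~
+~~+
~+++
t=5: ~~~+
+~~~
~~~+
~+++
t=6: ++~+
~~~~
~~~+
~+++
t=7: ~~~+
+~~~
~~~+
~+++
t=8: ~~~+
+~~~
+~~+
+~++
t=9: ++++
++~~
+~~+
+~++
t=10: ++++
++~~
++~+
~+~+
t=11: ++++
++~~
++~~
~++~
t=12: ++++
++~+
++++
~+++
t=13: ++++
++~+
+++~
~+~~
t=14: ++++
+~~+
~~~~
~~~~
t=15: ++~+
+++~
~~+~
~~~~
t=16: ++~+
+~+~
++~~
~+~~
t=17: ++++
++~+
+++~
~+~~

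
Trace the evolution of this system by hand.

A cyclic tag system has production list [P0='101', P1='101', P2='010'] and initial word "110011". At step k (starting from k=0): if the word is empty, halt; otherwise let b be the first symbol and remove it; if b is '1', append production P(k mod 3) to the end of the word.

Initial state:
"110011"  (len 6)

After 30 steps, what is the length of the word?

27

[0] "110011"  (len 6)
[1] "10011101"  (len 8)
[2] "0011101101"  (len 10)
[3] "011101101"  (len 9)
[4] "11101101"  (len 8)
[5] "1101101101"  (len 10)
[6] "101101101010"  (len 12)
[7] "01101101010101"  (len 14)
[8] "1101101010101"  (len 13)
[9] "101101010101010"  (len 15)
[10] "01101010101010101"  (len 17)
[11] "1101010101010101"  (len 16)
[12] "101010101010101010"  (len 18)
[13] "01010101010101010101"  (len 20)
[14] "1010101010101010101"  (len 19)
[15] "010101010101010101010"  (len 21)
[16] "10101010101010101010"  (len 20)
[17] "0101010101010101010101"  (len 22)
[18] "101010101010101010101"  (len 21)
[19] "01010101010101010101101"  (len 23)
[20] "1010101010101010101101"  (len 22)
[21] "010101010101010101101010"  (len 24)
[22] "10101010101010101101010"  (len 23)
[23] "0101010101010101101010101"  (len 25)
[24] "101010101010101101010101"  (len 24)
[25] "01010101010101101010101101"  (len 26)
[26] "1010101010101101010101101"  (len 25)
[27] "010101010101101010101101010"  (len 27)
[28] "10101010101101010101101010"  (len 26)
[29] "0101010101101010101101010101"  (len 28)
[30] "101010101101010101101010101"  (len 27)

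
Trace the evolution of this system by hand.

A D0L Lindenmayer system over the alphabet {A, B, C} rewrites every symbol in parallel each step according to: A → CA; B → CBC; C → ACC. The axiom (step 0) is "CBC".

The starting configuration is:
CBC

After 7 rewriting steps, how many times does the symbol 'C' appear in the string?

t=0: CBC
t=1: ACCCBCACC
t=2: CAACCACCACCCBCACCCAACCACC
t=3: ACCCACAACCACCCAACCACCCAACCACCACCCBCACCCAACCACCACCCACAACCACCCAACCACC
t=4: CAACCACCACCCAACCCACAACCACCCAACCACCACCCACAACCACCCAACCACCACC…ACCCAACCACCACCCAACCCACAACCACCCAACCACCACCCACAACCACCCAACCACC  (len 177)
t=5: ACCCACAACCACCCAACCACCCAACCACCACCCACAACCACCACCCAACCCACAACCA…ACCCAACCACCACCCAACCCACAACCACCCAACCACCACCCACAACCACCCAACCACC  (len 465)
t=6: CAACCACCACCCAACCCACAACCACCCAACCACCACCCACAACCACCCAACCACCACC…ACCCAACCACCACCCAACCCACAACCACCCAACCACCACCCACAACCACCCAACCACC  (len 1219)
t=7: ACCCACAACCACCCAACCACCCAACCACCACCCACAACCACCACCCAACCCACAACCA…ACCCAACCACCACCCAACCCACAACCACCCAACCACCACCCACAACCACCCAACCACC  (len 3193)

1974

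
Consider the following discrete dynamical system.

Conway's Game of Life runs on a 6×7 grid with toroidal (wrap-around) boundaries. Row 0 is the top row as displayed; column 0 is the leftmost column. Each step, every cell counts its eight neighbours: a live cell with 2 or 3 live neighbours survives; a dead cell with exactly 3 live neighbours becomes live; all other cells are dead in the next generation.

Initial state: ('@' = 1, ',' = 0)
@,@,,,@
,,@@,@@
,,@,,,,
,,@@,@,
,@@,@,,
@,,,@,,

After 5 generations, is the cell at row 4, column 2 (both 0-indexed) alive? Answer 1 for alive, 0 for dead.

1

t=0: @,@,,,@
,,@@,@@
,,@,,,,
,,@@,@,
,@@,@,,
@,,,@,,
t=1: @,@,@,,
@,@@,@@
,@,,,@@
,,,,@,,
,@@,@@,
@,@,,@@
t=2: ,,@,@,,
,,@@,,,
,@@@,,,
@@@@@,@
@@@,@,,
@,@,,,,
t=3: ,,@,,,,
,,,,@,,
,,,,,,,
,,,,@@@
,,,,@@,
@,@,,,,
t=4: ,@,@,,,
,,,,,,,
,,,,@,,
,,,,@,@
,,,@@,,
,@,@,,,
t=5: ,,,,,,,
,,,,,,,
,,,,,@,
,,,,@,,
,,@@@@,
,,,@,,,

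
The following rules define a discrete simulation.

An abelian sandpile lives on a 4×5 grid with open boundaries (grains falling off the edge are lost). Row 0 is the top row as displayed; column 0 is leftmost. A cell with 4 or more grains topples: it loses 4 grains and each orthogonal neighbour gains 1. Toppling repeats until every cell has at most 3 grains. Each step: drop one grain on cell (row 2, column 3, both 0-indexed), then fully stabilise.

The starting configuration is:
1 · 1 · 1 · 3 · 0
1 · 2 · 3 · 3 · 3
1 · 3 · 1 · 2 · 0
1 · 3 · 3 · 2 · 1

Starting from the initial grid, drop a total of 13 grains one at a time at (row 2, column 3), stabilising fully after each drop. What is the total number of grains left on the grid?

0) 1 · 1 · 1 · 3 · 0
1 · 2 · 3 · 3 · 3
1 · 3 · 1 · 2 · 0
1 · 3 · 3 · 2 · 1
1) 1 · 1 · 1 · 3 · 0
1 · 2 · 3 · 3 · 3
1 · 3 · 1 · 3 · 0
1 · 3 · 3 · 2 · 1
2) 1 · 1 · 3 · 0 · 2
1 · 3 · 0 · 3 · 0
1 · 3 · 3 · 1 · 2
1 · 3 · 3 · 3 · 1
3) 1 · 1 · 3 · 0 · 2
1 · 3 · 0 · 3 · 0
1 · 3 · 3 · 2 · 2
1 · 3 · 3 · 3 · 1
4) 1 · 1 · 3 · 0 · 2
1 · 3 · 0 · 3 · 0
1 · 3 · 3 · 3 · 2
1 · 3 · 3 · 3 · 1
5) 1 · 2 · 3 · 1 · 2
2 · 0 · 3 · 0 · 1
2 · 2 · 2 · 3 · 3
2 · 1 · 2 · 1 · 2
6) 1 · 2 · 3 · 1 · 2
2 · 0 · 3 · 1 · 2
2 · 2 · 3 · 1 · 0
2 · 1 · 2 · 2 · 3
7) 1 · 2 · 3 · 1 · 2
2 · 0 · 3 · 1 · 2
2 · 2 · 3 · 2 · 0
2 · 1 · 2 · 2 · 3
8) 1 · 2 · 3 · 1 · 2
2 · 0 · 3 · 1 · 2
2 · 2 · 3 · 3 · 0
2 · 1 · 2 · 2 · 3
9) 1 · 3 · 0 · 2 · 2
2 · 1 · 1 · 3 · 2
2 · 3 · 1 · 1 · 1
2 · 1 · 3 · 3 · 3
10) 1 · 3 · 0 · 2 · 2
2 · 1 · 1 · 3 · 2
2 · 3 · 1 · 2 · 1
2 · 1 · 3 · 3 · 3
11) 1 · 3 · 0 · 2 · 2
2 · 1 · 1 · 3 · 2
2 · 3 · 1 · 3 · 1
2 · 1 · 3 · 3 · 3
12) 1 · 3 · 0 · 3 · 2
2 · 1 · 2 · 0 · 3
2 · 3 · 3 · 2 · 3
2 · 2 · 0 · 2 · 0
13) 1 · 3 · 0 · 3 · 2
2 · 1 · 2 · 0 · 3
2 · 3 · 3 · 3 · 3
2 · 2 · 0 · 2 · 0

37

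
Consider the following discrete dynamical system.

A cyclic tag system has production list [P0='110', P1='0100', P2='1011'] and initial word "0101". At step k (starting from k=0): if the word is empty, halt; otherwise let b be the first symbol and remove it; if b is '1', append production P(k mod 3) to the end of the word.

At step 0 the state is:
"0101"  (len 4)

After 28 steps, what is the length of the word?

[0] "0101"  (len 4)
[1] "101"  (len 3)
[2] "010100"  (len 6)
[3] "10100"  (len 5)
[4] "0100110"  (len 7)
[5] "100110"  (len 6)
[6] "001101011"  (len 9)
[7] "01101011"  (len 8)
[8] "1101011"  (len 7)
[9] "1010111011"  (len 10)
[10] "010111011110"  (len 12)
[11] "10111011110"  (len 11)
[12] "01110111101011"  (len 14)
[13] "1110111101011"  (len 13)
[14] "1101111010110100"  (len 16)
[15] "1011110101101001011"  (len 19)
[16] "011110101101001011110"  (len 21)
[17] "11110101101001011110"  (len 20)
[18] "11101011010010111101011"  (len 23)
[19] "1101011010010111101011110"  (len 25)
[20] "1010110100101111010111100100"  (len 28)
[21] "0101101001011110101111001001011"  (len 31)
[22] "101101001011110101111001001011"  (len 30)
[23] "011010010111101011110010010110100"  (len 33)
[24] "11010010111101011110010010110100"  (len 32)
[25] "1010010111101011110010010110100110"  (len 34)
[26] "0100101111010111100100101101001100100"  (len 37)
[27] "100101111010111100100101101001100100"  (len 36)
[28] "00101111010111100100101101001100100110"  (len 38)

38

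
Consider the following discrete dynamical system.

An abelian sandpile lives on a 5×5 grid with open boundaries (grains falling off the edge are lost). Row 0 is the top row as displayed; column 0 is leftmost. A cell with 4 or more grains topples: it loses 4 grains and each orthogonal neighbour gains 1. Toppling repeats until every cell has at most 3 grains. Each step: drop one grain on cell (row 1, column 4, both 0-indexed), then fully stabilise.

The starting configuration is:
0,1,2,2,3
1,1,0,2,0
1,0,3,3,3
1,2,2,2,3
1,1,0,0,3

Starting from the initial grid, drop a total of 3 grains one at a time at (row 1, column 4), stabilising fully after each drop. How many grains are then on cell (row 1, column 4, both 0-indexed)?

step 0: 0,1,2,2,3
1,1,0,2,0
1,0,3,3,3
1,2,2,2,3
1,1,0,0,3
step 1: 0,1,2,2,3
1,1,0,2,1
1,0,3,3,3
1,2,2,2,3
1,1,0,0,3
step 2: 0,1,2,2,3
1,1,0,2,2
1,0,3,3,3
1,2,2,2,3
1,1,0,0,3
step 3: 0,1,2,2,3
1,1,0,2,3
1,0,3,3,3
1,2,2,2,3
1,1,0,0,3

3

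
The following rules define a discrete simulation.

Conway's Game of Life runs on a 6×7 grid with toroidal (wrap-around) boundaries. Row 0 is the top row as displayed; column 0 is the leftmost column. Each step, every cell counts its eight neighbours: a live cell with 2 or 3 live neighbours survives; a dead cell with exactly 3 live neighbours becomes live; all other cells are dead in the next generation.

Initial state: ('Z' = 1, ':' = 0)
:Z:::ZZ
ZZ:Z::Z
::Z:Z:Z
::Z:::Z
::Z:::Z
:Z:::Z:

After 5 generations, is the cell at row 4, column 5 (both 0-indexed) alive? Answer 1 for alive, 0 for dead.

1

[0] :Z:::ZZ
ZZ:Z::Z
::Z:Z:Z
::Z:::Z
::Z:::Z
:Z:::Z:
[1] :Z::ZZ:
:Z:ZZ::
::Z:::Z
ZZZ:::Z
ZZZ::ZZ
:ZZ::Z:
[2] ZZ:::Z:
ZZ:ZZ::
:::::ZZ
:::Z:::
:::Z:Z:
:::Z:::
[3] ZZ:Z::Z
:ZZ:Z::
Z:ZZ:ZZ
:::::ZZ
::ZZ:::
::Z:::Z
[4] :::Z:ZZ
::::Z::
Z:ZZ:::
ZZ:::Z:
::ZZ:ZZ
::::::Z
[5] ::::ZZZ
::Z:ZZZ
Z:ZZZ:Z
Z::::Z:
:ZZ:ZZ:
Z:ZZ:::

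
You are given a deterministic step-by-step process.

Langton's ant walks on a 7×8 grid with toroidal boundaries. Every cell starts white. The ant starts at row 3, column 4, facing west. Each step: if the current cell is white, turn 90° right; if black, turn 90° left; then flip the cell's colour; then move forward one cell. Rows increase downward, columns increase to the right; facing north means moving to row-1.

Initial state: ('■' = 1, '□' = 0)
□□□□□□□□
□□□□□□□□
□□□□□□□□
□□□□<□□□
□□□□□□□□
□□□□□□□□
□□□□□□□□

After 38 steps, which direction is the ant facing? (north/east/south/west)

gen 0: □□□□□□□□
□□□□□□□□
□□□□□□□□
□□□□<□□□
□□□□□□□□
□□□□□□□□
□□□□□□□□
gen 1: □□□□□□□□
□□□□□□□□
□□□□^□□□
□□□□■□□□
□□□□□□□□
□□□□□□□□
□□□□□□□□
gen 2: □□□□□□□□
□□□□□□□□
□□□□■>□□
□□□□■□□□
□□□□□□□□
□□□□□□□□
□□□□□□□□
gen 3: □□□□□□□□
□□□□□□□□
□□□□■■□□
□□□□■v□□
□□□□□□□□
□□□□□□□□
□□□□□□□□
gen 4: □□□□□□□□
□□□□□□□□
□□□□■■□□
□□□□<■□□
□□□□□□□□
□□□□□□□□
□□□□□□□□
gen 5: □□□□□□□□
□□□□□□□□
□□□□■■□□
□□□□□■□□
□□□□v□□□
□□□□□□□□
□□□□□□□□
gen 6: □□□□□□□□
□□□□□□□□
□□□□■■□□
□□□□□■□□
□□□<■□□□
□□□□□□□□
□□□□□□□□
gen 7: □□□□□□□□
□□□□□□□□
□□□□■■□□
□□□^□■□□
□□□■■□□□
□□□□□□□□
□□□□□□□□
gen 8: □□□□□□□□
□□□□□□□□
□□□□■■□□
□□□■>■□□
□□□■■□□□
□□□□□□□□
□□□□□□□□
gen 9: □□□□□□□□
□□□□□□□□
□□□□■■□□
□□□■■■□□
□□□■v□□□
□□□□□□□□
□□□□□□□□
gen 10: □□□□□□□□
□□□□□□□□
□□□□■■□□
□□□■■■□□
□□□■□>□□
□□□□□□□□
□□□□□□□□
gen 11: □□□□□□□□
□□□□□□□□
□□□□■■□□
□□□■■■□□
□□□■□■□□
□□□□□v□□
□□□□□□□□
gen 12: □□□□□□□□
□□□□□□□□
□□□□■■□□
□□□■■■□□
□□□■□■□□
□□□□<■□□
□□□□□□□□
gen 13: □□□□□□□□
□□□□□□□□
□□□□■■□□
□□□■■■□□
□□□■^■□□
□□□□■■□□
□□□□□□□□
gen 14: □□□□□□□□
□□□□□□□□
□□□□■■□□
□□□■■■□□
□□□■■>□□
□□□□■■□□
□□□□□□□□
gen 15: □□□□□□□□
□□□□□□□□
□□□□■■□□
□□□■■^□□
□□□■■□□□
□□□□■■□□
□□□□□□□□
gen 16: □□□□□□□□
□□□□□□□□
□□□□■■□□
□□□■<□□□
□□□■■□□□
□□□□■■□□
□□□□□□□□
gen 17: □□□□□□□□
□□□□□□□□
□□□□■■□□
□□□■□□□□
□□□■v□□□
□□□□■■□□
□□□□□□□□
gen 18: □□□□□□□□
□□□□□□□□
□□□□■■□□
□□□■□□□□
□□□■□>□□
□□□□■■□□
□□□□□□□□
gen 19: □□□□□□□□
□□□□□□□□
□□□□■■□□
□□□■□□□□
□□□■□■□□
□□□□■v□□
□□□□□□□□
gen 20: □□□□□□□□
□□□□□□□□
□□□□■■□□
□□□■□□□□
□□□■□■□□
□□□□■□>□
□□□□□□□□
gen 21: □□□□□□□□
□□□□□□□□
□□□□■■□□
□□□■□□□□
□□□■□■□□
□□□□■□■□
□□□□□□v□
gen 22: □□□□□□□□
□□□□□□□□
□□□□■■□□
□□□■□□□□
□□□■□■□□
□□□□■□■□
□□□□□<■□
gen 23: □□□□□□□□
□□□□□□□□
□□□□■■□□
□□□■□□□□
□□□■□■□□
□□□□■^■□
□□□□□■■□
gen 24: □□□□□□□□
□□□□□□□□
□□□□■■□□
□□□■□□□□
□□□■□■□□
□□□□■■>□
□□□□□■■□
gen 25: □□□□□□□□
□□□□□□□□
□□□□■■□□
□□□■□□□□
□□□■□■^□
□□□□■■□□
□□□□□■■□
gen 26: □□□□□□□□
□□□□□□□□
□□□□■■□□
□□□■□□□□
□□□■□■■>
□□□□■■□□
□□□□□■■□
gen 27: □□□□□□□□
□□□□□□□□
□□□□■■□□
□□□■□□□□
□□□■□■■■
□□□□■■□v
□□□□□■■□
gen 28: □□□□□□□□
□□□□□□□□
□□□□■■□□
□□□■□□□□
□□□■□■■■
□□□□■■<■
□□□□□■■□
gen 29: □□□□□□□□
□□□□□□□□
□□□□■■□□
□□□■□□□□
□□□■□■^■
□□□□■■■■
□□□□□■■□
gen 30: □□□□□□□□
□□□□□□□□
□□□□■■□□
□□□■□□□□
□□□■□<□■
□□□□■■■■
□□□□□■■□
gen 31: □□□□□□□□
□□□□□□□□
□□□□■■□□
□□□■□□□□
□□□■□□□■
□□□□■v■■
□□□□□■■□
gen 32: □□□□□□□□
□□□□□□□□
□□□□■■□□
□□□■□□□□
□□□■□□□■
□□□□■□>■
□□□□□■■□
gen 33: □□□□□□□□
□□□□□□□□
□□□□■■□□
□□□■□□□□
□□□■□□^■
□□□□■□□■
□□□□□■■□
gen 34: □□□□□□□□
□□□□□□□□
□□□□■■□□
□□□■□□□□
□□□■□□■>
□□□□■□□■
□□□□□■■□
gen 35: □□□□□□□□
□□□□□□□□
□□□□■■□□
□□□■□□□^
□□□■□□■□
□□□□■□□■
□□□□□■■□
gen 36: □□□□□□□□
□□□□□□□□
□□□□■■□□
>□□■□□□■
□□□■□□■□
□□□□■□□■
□□□□□■■□
gen 37: □□□□□□□□
□□□□□□□□
□□□□■■□□
■□□■□□□■
v□□■□□■□
□□□□■□□■
□□□□□■■□
gen 38: □□□□□□□□
□□□□□□□□
□□□□■■□□
■□□■□□□■
■□□■□□■<
□□□□■□□■
□□□□□■■□

west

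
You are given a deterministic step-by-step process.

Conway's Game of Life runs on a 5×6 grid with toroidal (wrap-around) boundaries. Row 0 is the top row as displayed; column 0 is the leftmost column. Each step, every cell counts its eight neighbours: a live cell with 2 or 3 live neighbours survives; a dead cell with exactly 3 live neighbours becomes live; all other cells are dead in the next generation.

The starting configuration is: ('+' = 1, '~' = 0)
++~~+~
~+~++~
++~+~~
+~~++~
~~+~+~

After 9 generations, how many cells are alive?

step 0: ++~~+~
~+~++~
++~+~~
+~~++~
~~+~+~
step 1: ++~~+~
~~~++~
++~~~~
+~~~+~
+~+~+~
step 2: +++~+~
~~+++~
++~++~
+~~+~~
+~~~+~
step 3: +~+~+~
~~~~~~
++~~~~
+~++~~
+~+~+~
step 4: ~~~~~~
+~~~~+
+++~~~
+~++~~
+~+~+~
step 5: ++~~~~
+~~~~+
~~++~~
+~~~~~
~~+~~+
step 6: ~+~~~~
+~+~~+
++~~~+
~+++~~
~~~~~+
step 7: ~+~~~+
~~+~~+
~~~+++
~++~++
++~~~~
step 8: ~++~~+
~~++~+
~+~~~~
~++~~~
~~~~+~
step 9: +++~~+
~~~++~
++~+~~
~++~~~
+~~+~~

13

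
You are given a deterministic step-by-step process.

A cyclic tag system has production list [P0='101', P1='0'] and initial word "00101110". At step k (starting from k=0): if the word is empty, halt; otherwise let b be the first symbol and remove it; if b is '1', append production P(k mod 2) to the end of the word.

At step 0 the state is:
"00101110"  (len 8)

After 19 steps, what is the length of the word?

12

k=0  "00101110"  (len 8)
k=1  "0101110"  (len 7)
k=2  "101110"  (len 6)
k=3  "01110101"  (len 8)
k=4  "1110101"  (len 7)
k=5  "110101101"  (len 9)
k=6  "101011010"  (len 9)
k=7  "01011010101"  (len 11)
k=8  "1011010101"  (len 10)
k=9  "011010101101"  (len 12)
k=10  "11010101101"  (len 11)
k=11  "1010101101101"  (len 13)
k=12  "0101011011010"  (len 13)
k=13  "101011011010"  (len 12)
k=14  "010110110100"  (len 12)
k=15  "10110110100"  (len 11)
k=16  "01101101000"  (len 11)
k=17  "1101101000"  (len 10)
k=18  "1011010000"  (len 10)
k=19  "011010000101"  (len 12)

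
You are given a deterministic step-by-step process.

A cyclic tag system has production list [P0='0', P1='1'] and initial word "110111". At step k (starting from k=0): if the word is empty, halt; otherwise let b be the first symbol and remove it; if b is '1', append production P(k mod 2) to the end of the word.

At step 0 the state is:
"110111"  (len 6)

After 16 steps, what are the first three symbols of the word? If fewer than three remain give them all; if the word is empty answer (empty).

k=0  "110111"  (len 6)
k=1  "101110"  (len 6)
k=2  "011101"  (len 6)
k=3  "11101"  (len 5)
k=4  "11011"  (len 5)
k=5  "10110"  (len 5)
k=6  "01101"  (len 5)
k=7  "1101"  (len 4)
k=8  "1011"  (len 4)
k=9  "0110"  (len 4)
k=10  "110"  (len 3)
k=11  "100"  (len 3)
k=12  "001"  (len 3)
k=13  "01"  (len 2)
k=14  "1"  (len 1)
k=15  "0"  (len 1)
k=16  (halted — word empty)

(empty)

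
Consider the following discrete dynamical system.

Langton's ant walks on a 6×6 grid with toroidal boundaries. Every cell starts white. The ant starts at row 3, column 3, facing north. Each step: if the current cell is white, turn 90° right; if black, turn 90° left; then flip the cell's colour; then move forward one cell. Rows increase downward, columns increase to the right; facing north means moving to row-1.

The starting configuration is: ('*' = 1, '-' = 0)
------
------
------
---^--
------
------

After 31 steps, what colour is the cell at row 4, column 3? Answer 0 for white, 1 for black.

0

t=0: ------
------
------
---^--
------
------
t=1: ------
------
------
---*>-
------
------
t=2: ------
------
------
---**-
----v-
------
t=3: ------
------
------
---**-
---<*-
------
t=4: ------
------
------
---^*-
---**-
------
t=5: ------
------
------
--<-*-
---**-
------
t=6: ------
------
--^---
--*-*-
---**-
------
t=7: ------
------
--*>--
--*-*-
---**-
------
t=8: ------
------
--**--
--*v*-
---**-
------
t=9: ------
------
--**--
--<**-
---**-
------
t=10: ------
------
--**--
---**-
--v**-
------
t=11: ------
------
--**--
---**-
-<***-
------
t=12: ------
------
--**--
-^-**-
-****-
------
t=13: ------
------
--**--
-*>**-
-****-
------
t=14: ------
------
--**--
-****-
-*v**-
------
t=15: ------
------
--**--
-****-
-*->*-
------
t=16: ------
------
--**--
-**^*-
-*--*-
------
t=17: ------
------
--**--
-*<-*-
-*--*-
------
t=18: ------
------
--**--
-*--*-
-*v-*-
------
t=19: ------
------
--**--
-*--*-
-<*-*-
------
t=20: ------
------
--**--
-*--*-
--*-*-
-v----
t=21: ------
------
--**--
-*--*-
--*-*-
<*----
t=22: ------
------
--**--
-*--*-
^-*-*-
**----
t=23: ------
------
--**--
-*--*-
*>*-*-
**----
t=24: ------
------
--**--
-*--*-
***-*-
*v----
t=25: ------
------
--**--
-*--*-
***-*-
*->---
t=26: --v---
------
--**--
-*--*-
***-*-
*-*---
t=27: -<*---
------
--**--
-*--*-
***-*-
*-*---
t=28: -**---
------
--**--
-*--*-
***-*-
*^*---
t=29: -**---
------
--**--
-*--*-
***-*-
**>---
t=30: -**---
------
--**--
-*--*-
**^-*-
**----
t=31: -**---
------
--**--
-*--*-
*<--*-
**----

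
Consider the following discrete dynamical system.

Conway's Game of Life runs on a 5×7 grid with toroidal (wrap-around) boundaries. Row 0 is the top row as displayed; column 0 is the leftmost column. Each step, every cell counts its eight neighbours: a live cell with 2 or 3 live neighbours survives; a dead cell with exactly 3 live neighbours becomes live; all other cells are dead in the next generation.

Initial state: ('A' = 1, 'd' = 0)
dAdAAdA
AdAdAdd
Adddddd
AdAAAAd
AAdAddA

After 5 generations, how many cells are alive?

16

[0] dAdAAdA
AdAdAdd
Adddddd
AdAAAAd
AAdAddA
[1] ddddAdA
AdAdAAA
AdAddAd
ddAAAAd
ddddddd
[2] AddAAdA
AdddAdd
AdAdddd
dAAAAAA
ddddddd
[3] AddAAAA
AdddAAd
AdAdddd
AAAAAAA
dAddddd
[4] AAdAddd
Adddddd
ddAdddd
dddAAAA
ddddddd
[5] AAddddd
AdAdddd
dddAAAA
dddAAAd
AdAAdAA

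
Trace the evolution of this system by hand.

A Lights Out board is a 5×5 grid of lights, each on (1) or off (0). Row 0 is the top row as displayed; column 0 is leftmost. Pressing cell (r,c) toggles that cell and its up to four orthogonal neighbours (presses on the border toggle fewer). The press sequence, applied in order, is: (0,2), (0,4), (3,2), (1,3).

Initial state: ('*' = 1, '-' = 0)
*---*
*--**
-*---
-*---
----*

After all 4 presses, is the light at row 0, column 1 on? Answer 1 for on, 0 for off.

[0] *---*
*--**
-*---
-*---
----*
[1] *****
*-***
-*---
-*---
----*
[2] ***--
*-**-
-*---
-*---
----*
[3] ***--
*-**-
-**--
--**-
--*-*
[4] ****-
*---*
-***-
--**-
--*-*

1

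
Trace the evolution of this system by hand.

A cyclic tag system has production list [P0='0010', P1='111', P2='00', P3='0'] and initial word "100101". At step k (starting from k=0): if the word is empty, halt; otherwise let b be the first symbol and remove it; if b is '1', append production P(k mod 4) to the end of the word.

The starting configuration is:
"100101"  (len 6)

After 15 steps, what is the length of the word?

t=0: "100101"  (len 6)
t=1: "001010010"  (len 9)
t=2: "01010010"  (len 8)
t=3: "1010010"  (len 7)
t=4: "0100100"  (len 7)
t=5: "100100"  (len 6)
t=6: "00100111"  (len 8)
t=7: "0100111"  (len 7)
t=8: "100111"  (len 6)
t=9: "001110010"  (len 9)
t=10: "01110010"  (len 8)
t=11: "1110010"  (len 7)
t=12: "1100100"  (len 7)
t=13: "1001000010"  (len 10)
t=14: "001000010111"  (len 12)
t=15: "01000010111"  (len 11)

11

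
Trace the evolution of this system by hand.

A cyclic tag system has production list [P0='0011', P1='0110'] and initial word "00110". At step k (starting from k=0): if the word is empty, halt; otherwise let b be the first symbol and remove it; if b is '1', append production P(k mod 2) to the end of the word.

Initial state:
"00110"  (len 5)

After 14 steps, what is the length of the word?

step 0: "00110"  (len 5)
step 1: "0110"  (len 4)
step 2: "110"  (len 3)
step 3: "100011"  (len 6)
step 4: "000110110"  (len 9)
step 5: "00110110"  (len 8)
step 6: "0110110"  (len 7)
step 7: "110110"  (len 6)
step 8: "101100110"  (len 9)
step 9: "011001100011"  (len 12)
step 10: "11001100011"  (len 11)
step 11: "10011000110011"  (len 14)
step 12: "00110001100110110"  (len 17)
step 13: "0110001100110110"  (len 16)
step 14: "110001100110110"  (len 15)

15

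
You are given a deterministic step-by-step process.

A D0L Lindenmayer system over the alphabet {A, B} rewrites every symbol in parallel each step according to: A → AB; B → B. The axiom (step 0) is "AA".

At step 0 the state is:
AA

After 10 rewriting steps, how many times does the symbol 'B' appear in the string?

k=0  AA
k=1  ABAB
k=2  ABBABB
k=3  ABBBABBB
k=4  ABBBBABBBB
k=5  ABBBBBABBBBB
k=6  ABBBBBBABBBBBB
k=7  ABBBBBBBABBBBBBB
k=8  ABBBBBBBBABBBBBBBB
k=9  ABBBBBBBBBABBBBBBBBB
k=10  ABBBBBBBBBBABBBBBBBBBB

20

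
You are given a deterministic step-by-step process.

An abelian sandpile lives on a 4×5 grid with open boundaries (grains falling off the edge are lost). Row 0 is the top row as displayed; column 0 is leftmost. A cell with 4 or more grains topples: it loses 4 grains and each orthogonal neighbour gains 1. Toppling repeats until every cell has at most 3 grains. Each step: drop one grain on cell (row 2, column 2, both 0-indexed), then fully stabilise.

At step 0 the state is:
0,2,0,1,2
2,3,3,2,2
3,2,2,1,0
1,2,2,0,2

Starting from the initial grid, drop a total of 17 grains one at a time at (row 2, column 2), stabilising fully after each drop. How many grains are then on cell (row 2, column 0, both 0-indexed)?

3

0) 0,2,0,1,2
2,3,3,2,2
3,2,2,1,0
1,2,2,0,2
1) 0,2,0,1,2
2,3,3,2,2
3,2,3,1,0
1,2,2,0,2
2) 1,3,1,1,2
0,2,1,3,2
1,1,2,2,0
2,3,3,0,2
3) 1,3,1,1,2
0,2,1,3,2
1,1,3,2,0
2,3,3,0,2
4) 1,3,1,1,2
0,2,2,3,2
1,3,1,3,0
3,0,1,1,2
5) 1,3,1,1,2
0,2,2,3,2
1,3,2,3,0
3,0,1,1,2
6) 1,3,1,1,2
0,2,2,3,2
1,3,3,3,0
3,0,1,1,2
7) 2,0,3,2,2
1,1,1,1,3
2,1,3,1,1
3,1,2,2,2
8) 2,0,3,2,2
1,1,2,1,3
2,2,0,2,1
3,1,3,2,2
9) 2,0,3,2,2
1,1,2,1,3
2,2,1,2,1
3,1,3,2,2
10) 2,0,3,2,2
1,1,2,1,3
2,2,2,2,1
3,1,3,2,2
11) 2,0,3,2,2
1,1,2,1,3
2,2,3,2,1
3,1,3,2,2
12) 2,0,3,2,2
1,1,3,1,3
2,3,1,3,1
3,2,0,3,2
13) 2,0,3,2,2
1,1,3,1,3
2,3,2,3,1
3,2,0,3,2
14) 2,0,3,2,2
1,1,3,1,3
2,3,3,3,1
3,2,0,3,2
15) 2,1,0,3,2
1,3,1,3,3
3,0,3,1,2
3,3,2,0,3
16) 2,1,0,3,2
1,3,2,3,3
3,1,0,2,2
3,3,3,0,3
17) 2,1,0,3,2
1,3,2,3,3
3,1,1,2,2
3,3,3,0,3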